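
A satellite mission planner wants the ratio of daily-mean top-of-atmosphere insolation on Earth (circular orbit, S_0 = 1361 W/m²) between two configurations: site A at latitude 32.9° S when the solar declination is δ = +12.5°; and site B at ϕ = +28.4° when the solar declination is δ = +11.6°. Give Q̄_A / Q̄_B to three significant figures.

Q̄_A / Q̄_B ≈ 0.633

— Configuration A (ϕ=-32.9°):
cos h₀ = −tan(-32.9°) tan(+12.500°) = 0.1434, h₀ = 1.4269 rad.
Bracket: h₀ sin ϕ sin δ + cos ϕ cos δ sin h₀ = 1.4269×-0.54317×0.21644 + 0.83962×0.97630×0.98966 = -0.167752 + 0.811245 = 0.643493.
Q̄ = (S_0/π) × [bracket] = (1361/π) × 0.643493 = 278.77 W/m².
— Configuration B (ϕ=+28.4°):
cos h₀ = −tan(+28.4°) tan(+11.600°) = -0.1110, h₀ = 1.6820 rad.
Bracket: h₀ sin ϕ sin δ + cos ϕ cos δ sin h₀ = 1.6820×0.47562×0.20108 + 0.87965×0.97958×0.99382 = 0.160863 + 0.856362 = 1.017225.
Q̄ = (S_0/π) × [bracket] = (1361/π) × 1.017225 = 440.68 W/m².
Ratio Q̄_A / Q̄_B = 278.77 / 440.68 = 0.6326.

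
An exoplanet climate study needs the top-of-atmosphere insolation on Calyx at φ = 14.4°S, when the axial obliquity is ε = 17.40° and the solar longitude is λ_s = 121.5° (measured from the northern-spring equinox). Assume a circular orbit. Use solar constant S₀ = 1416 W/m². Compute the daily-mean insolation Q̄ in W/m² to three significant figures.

Q̄ ≈ 378 W/m²

Solar declination: sin δ = sin ε · sin λ_s = sin 17.40° × sin 121.5° = 0.25497, so δ = +14.772°.
cos H₀ = −tan(-14.4°) tan(+14.772°) = 0.0677, H₀ = 1.5030 rad.
Bracket: H₀ sin φ sin δ + cos φ cos δ sin H₀ = 1.5030×-0.24869×0.25497 + 0.96858×0.96695×0.99771 = -0.095303 + 0.934424 = 0.839121.
Q̄ = (S₀/π) × [bracket] = (1416/π) × 0.839121 = 378.2 W/m².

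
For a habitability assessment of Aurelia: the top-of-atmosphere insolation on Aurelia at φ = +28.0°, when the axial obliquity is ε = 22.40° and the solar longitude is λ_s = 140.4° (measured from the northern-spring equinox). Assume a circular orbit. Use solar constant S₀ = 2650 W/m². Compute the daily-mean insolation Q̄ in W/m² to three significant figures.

Solar declination: sin δ = sin ε · sin λ_s = sin 22.40° × sin 140.4° = 0.24290, so δ = +14.058°.
cos H₀ = −tan(+28.0°) tan(+14.058°) = -0.1331, H₀ = 1.7043 rad.
Bracket: H₀ sin φ sin δ + cos φ cos δ sin H₀ = 1.7043×0.46947×0.24290 + 0.88295×0.97005×0.99110 = 0.194349 + 0.848883 = 1.043232.
Q̄ = (S₀/π) × [bracket] = (2650/π) × 1.043232 = 880.0 W/m².

Q̄ ≈ 880 W/m²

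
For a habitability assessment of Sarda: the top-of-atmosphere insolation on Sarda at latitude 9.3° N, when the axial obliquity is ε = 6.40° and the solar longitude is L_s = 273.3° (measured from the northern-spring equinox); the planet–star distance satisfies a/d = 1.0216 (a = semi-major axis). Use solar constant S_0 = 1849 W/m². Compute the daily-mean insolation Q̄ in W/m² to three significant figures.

Q̄ ≈ 585 W/m²

Solar declination: sin δ = sin ε · sin L_s = sin 6.40° × sin 273.3° = -0.11128, so δ = -6.389°.
cos h₀ = −tan(+9.3°) tan(-6.389°) = 0.0183, h₀ = 1.5525 rad.
Bracket: h₀ sin ϕ sin δ + cos ϕ cos δ sin h₀ = 1.5525×0.16160×-0.11128 + 0.98686×0.99379×0.99983 = -0.027918 + 0.980565 = 0.952647.
Inverse-square distance factor (a/d)² = 1.0216² = 1.043667.
Q̄ = (S_0/π) × 1.043667 × [bracket] = (1849/π) × 1.043667 × 0.952647 = 585.2 W/m².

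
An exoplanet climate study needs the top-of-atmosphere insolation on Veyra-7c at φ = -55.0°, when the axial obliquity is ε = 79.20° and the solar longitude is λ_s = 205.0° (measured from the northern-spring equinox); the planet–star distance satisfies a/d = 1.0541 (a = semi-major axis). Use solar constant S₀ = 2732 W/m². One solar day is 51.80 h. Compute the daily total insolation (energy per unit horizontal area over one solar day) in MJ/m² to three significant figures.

211 MJ/m²

Solar declination: sin δ = sin ε · sin λ_s = sin 79.20° × sin 205.0° = -0.41513, so δ = -24.528°.
cos H₀ = −tan(-55.0°) tan(-24.528°) = -0.6517, H₀ = 2.2806 rad.
Bracket: H₀ sin φ sin δ + cos φ cos δ sin H₀ = 2.2806×-0.81915×-0.41513 + 0.57358×0.90976×0.75850 = 0.775527 + 0.395801 = 1.171328.
Inverse-square distance factor (a/d)² = 1.0541² = 1.111127.
Q̄ = (S₀/π) × 1.111127 × [bracket] = (2732/π) × 1.111127 × 1.171328 = 1131.8 W/m².
Daily total = Q̄ × 51.80 h × 3600 s/h = 1131.8 × 51.80 × 3600 / 10⁶ = 211.1 MJ/m².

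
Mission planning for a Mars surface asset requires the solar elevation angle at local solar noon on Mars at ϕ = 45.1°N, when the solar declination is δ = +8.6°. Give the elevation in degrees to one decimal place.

53.5°

At local noon the hour angle is zero, so the zenith angle equals |ϕ − δ| = |+45.1° − (+8.600°)| = 36.500°.
Elevation = 90° − 36.500° = 53.5°.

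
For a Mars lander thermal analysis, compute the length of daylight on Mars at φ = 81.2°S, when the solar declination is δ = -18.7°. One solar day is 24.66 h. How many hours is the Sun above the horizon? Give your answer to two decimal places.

24.66 h

Sunrise equation: cos H₀ = −tan φ · tan δ = -2.1865 ≤ −1, so the Sun never sets (polar day) and H₀ = π.
Daylight = 2H₀/(2π) × 24.66 h = (3.1416/π) × 24.66 = 24.66 h.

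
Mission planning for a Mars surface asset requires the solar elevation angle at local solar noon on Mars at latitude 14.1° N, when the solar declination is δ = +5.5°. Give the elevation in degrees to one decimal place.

81.4°

At local noon the hour angle is zero, so the zenith angle equals |ϕ − δ| = |+14.1° − (+5.500°)| = 8.600°.
Elevation = 90° − 8.600° = 81.4°.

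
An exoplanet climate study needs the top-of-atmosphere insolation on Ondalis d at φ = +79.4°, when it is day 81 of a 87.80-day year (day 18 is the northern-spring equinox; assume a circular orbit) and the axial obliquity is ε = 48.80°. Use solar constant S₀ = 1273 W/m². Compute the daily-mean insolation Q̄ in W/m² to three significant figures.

Solar longitude: λ_s = 360° × (81 − 18)/87.80 = 258.314°.
sin δ = sin 48.80° × sin 258.314° = -0.73682, so δ = -47.461°.
cos H₀ = −tan(+79.4°) tan(-47.461°) = 5.8234 ≥ 1 ⇒ polar night, H₀ = 0 and Q̄ = 0.

Q̄ ≈ 0.00 W/m²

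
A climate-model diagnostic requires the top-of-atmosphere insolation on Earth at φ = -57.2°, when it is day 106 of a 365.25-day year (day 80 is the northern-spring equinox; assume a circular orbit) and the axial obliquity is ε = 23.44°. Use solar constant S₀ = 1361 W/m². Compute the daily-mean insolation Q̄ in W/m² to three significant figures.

Solar longitude: λ_s = 360° × (106 − 80)/365.25 = 25.626°.
sin δ = sin 23.44° × sin 25.626° = 0.17204, so δ = +9.907°.
cos H₀ = −tan(-57.2°) tan(+9.907°) = 0.2710, H₀ = 1.2964 rad.
Bracket: H₀ sin φ sin δ + cos φ cos δ sin H₀ = 1.2964×-0.84057×0.17204 + 0.54171×0.98509×0.96258 = -0.187475 + 0.513665 = 0.326190.
Q̄ = (S₀/π) × [bracket] = (1361/π) × 0.326190 = 141.3 W/m².

Q̄ ≈ 141 W/m²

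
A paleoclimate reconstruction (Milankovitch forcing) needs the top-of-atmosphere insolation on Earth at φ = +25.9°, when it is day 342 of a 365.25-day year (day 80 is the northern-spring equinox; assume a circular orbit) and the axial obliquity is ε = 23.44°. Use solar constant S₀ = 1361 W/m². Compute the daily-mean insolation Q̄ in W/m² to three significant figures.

Solar longitude: λ_s = 360° × (342 − 80)/365.25 = 258.234°.
sin δ = sin 23.44° × sin 258.234° = -0.38943, so δ = -22.919°.
cos H₀ = −tan(+25.9°) tan(-22.919°) = 0.2053, H₀ = 1.3640 rad.
Bracket: H₀ sin φ sin δ + cos φ cos δ sin H₀ = 1.3640×0.43680×-0.38943 + 0.89956×0.92106×0.97870 = -0.232021 + 0.810901 = 0.578880.
Q̄ = (S₀/π) × [bracket] = (1361/π) × 0.578880 = 250.8 W/m².

Q̄ ≈ 251 W/m²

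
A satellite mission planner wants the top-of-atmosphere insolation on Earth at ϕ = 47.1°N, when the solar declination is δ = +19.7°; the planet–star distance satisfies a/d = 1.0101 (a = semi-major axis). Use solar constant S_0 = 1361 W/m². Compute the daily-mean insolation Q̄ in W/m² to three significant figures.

cos h₀ = −tan(+47.1°) tan(+19.700°) = -0.3853, h₀ = 1.9663 rad.
Bracket: h₀ sin ϕ sin δ + cos ϕ cos δ sin h₀ = 1.9663×0.73254×0.33710 + 0.68072×0.94147×0.92279 = 0.485557 + 0.591395 = 1.076952.
Inverse-square distance factor (a/d)² = 1.0101² = 1.020302.
Q̄ = (S_0/π) × 1.020302 × [bracket] = (1361/π) × 1.020302 × 1.076952 = 476.0 W/m².

Q̄ ≈ 476 W/m²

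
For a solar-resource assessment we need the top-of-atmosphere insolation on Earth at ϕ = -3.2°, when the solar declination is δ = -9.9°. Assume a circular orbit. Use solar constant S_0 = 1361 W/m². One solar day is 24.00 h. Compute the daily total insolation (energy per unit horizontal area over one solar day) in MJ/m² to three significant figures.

37.4 MJ/m²

cos h₀ = −tan(-3.2°) tan(-9.900°) = -0.0098, h₀ = 1.5806 rad.
Bracket: h₀ sin ϕ sin δ + cos ϕ cos δ sin h₀ = 1.5806×-0.05582×-0.17193 + 0.99844×0.98511×0.99995 = 0.015169 + 0.983524 = 0.998693.
Q̄ = (S_0/π) × [bracket] = (1361/π) × 0.998693 = 432.65 W/m².
Daily total = Q̄ × 24.00 h × 3600 s/h = 432.65 × 24.00 × 3600 / 10⁶ = 37.38 MJ/m².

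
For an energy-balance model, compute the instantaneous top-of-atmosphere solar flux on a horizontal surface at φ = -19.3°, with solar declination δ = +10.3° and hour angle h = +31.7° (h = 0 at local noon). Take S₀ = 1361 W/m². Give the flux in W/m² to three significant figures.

995 W/m²

cos θ_z = sin φ sin δ + cos φ cos δ cos h = -0.059097 + 0.790056 = 0.730959.
Flux = S₀ · cos θ_z = 1361 × 0.730959 = 994.8 W/m².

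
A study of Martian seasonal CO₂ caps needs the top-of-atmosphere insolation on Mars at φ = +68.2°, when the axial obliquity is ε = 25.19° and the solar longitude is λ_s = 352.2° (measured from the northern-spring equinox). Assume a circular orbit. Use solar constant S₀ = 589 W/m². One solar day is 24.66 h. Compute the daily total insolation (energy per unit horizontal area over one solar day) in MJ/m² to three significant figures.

4.83 MJ/m²

Solar declination: sin δ = sin ε · sin λ_s = sin 25.19° × sin 352.2° = -0.05776, so δ = -3.311°.
cos H₀ = −tan(+68.2°) tan(-3.311°) = 0.1447, H₀ = 1.4256 rad.
Bracket: H₀ sin φ sin δ + cos φ cos δ sin H₀ = 1.4256×0.92849×-0.05776 + 0.37137×0.99833×0.98948 = -0.076454 + 0.366850 = 0.290396.
Q̄ = (S₀/π) × [bracket] = (589/π) × 0.290396 = 54.445 W/m².
Daily total = Q̄ × 24.66 h × 3600 s/h = 54.445 × 24.66 × 3600 / 10⁶ = 4.833 MJ/m².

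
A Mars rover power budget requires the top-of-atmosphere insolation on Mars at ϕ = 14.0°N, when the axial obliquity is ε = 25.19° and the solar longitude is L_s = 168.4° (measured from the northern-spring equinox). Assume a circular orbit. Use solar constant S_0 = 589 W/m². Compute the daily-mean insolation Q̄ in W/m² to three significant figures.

Solar declination: sin δ = sin ε · sin L_s = sin 25.19° × sin 168.4° = 0.08558, so δ = +4.910°.
cos h₀ = −tan(+14.0°) tan(+4.910°) = -0.0214, h₀ = 1.5922 rad.
Bracket: h₀ sin ϕ sin δ + cos ϕ cos δ sin h₀ = 1.5922×0.24192×0.08558 + 0.97030×0.99633×0.99977 = 0.032964 + 0.966517 = 0.999481.
Q̄ = (S_0/π) × [bracket] = (589/π) × 0.999481 = 187.4 W/m².

Q̄ ≈ 187 W/m²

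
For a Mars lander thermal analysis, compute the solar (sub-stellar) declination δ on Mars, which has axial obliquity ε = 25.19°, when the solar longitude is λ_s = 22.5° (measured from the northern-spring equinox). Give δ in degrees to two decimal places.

δ = +9.37°

sin δ = sin ε · sin λ_s = sin 25.19° × sin 22.5° = 0.162878.
δ = arcsin(0.162878) = +9.37°.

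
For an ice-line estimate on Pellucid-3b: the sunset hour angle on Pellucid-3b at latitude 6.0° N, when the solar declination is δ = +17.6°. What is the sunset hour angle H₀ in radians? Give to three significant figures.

H₀ = 1.60 rad

cos H₀ = −tan φ · tan δ = −tan(+6.0°) × tan(+17.600°) = -0.0333, so H₀ = 1.6041 rad = 91.91°.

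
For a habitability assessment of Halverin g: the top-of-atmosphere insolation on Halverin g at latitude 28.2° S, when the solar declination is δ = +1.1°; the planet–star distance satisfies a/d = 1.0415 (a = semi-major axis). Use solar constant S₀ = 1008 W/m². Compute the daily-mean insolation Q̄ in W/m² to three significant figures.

cos H₀ = −tan(-28.2°) tan(+1.100°) = 0.0103, H₀ = 1.5605 rad.
Bracket: H₀ sin φ sin δ + cos φ cos δ sin H₀ = 1.5605×-0.47255×0.01920 + 0.88130×0.99982×0.99995 = -0.014158 + 0.881097 = 0.866939.
Inverse-square distance factor (a/d)² = 1.0415² = 1.084722.
Q̄ = (S₀/π) × 1.084722 × [bracket] = (1008/π) × 1.084722 × 0.866939 = 301.7 W/m².

Q̄ ≈ 302 W/m²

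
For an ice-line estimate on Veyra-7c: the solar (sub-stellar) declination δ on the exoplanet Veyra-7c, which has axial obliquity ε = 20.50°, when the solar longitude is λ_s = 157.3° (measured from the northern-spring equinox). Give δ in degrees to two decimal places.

δ = +7.77°

sin δ = sin ε · sin λ_s = sin 20.50° × sin 157.3° = 0.135147.
δ = arcsin(0.135147) = +7.77°.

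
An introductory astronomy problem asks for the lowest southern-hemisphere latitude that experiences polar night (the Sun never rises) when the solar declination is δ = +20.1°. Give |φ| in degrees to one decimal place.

Polar night requires cos H₀ = −tan φ tan δ ≥ 1, i.e. tan φ tan δ ≤ −1.
The boundary is |tan φ| · |tan δ| = 1, so |φ| = 90° − |δ| = 90° − 20.1° = 69.9° in the southern hemisphere.

|φ| = 69.9°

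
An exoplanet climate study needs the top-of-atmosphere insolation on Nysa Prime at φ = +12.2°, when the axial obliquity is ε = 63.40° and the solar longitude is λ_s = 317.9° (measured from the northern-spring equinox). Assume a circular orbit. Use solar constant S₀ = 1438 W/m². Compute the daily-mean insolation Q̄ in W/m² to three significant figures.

Solar declination: sin δ = sin ε · sin λ_s = sin 63.40° × sin 317.9° = -0.59946, so δ = -36.832°.
cos H₀ = −tan(+12.2°) tan(-36.832°) = 0.1619, H₀ = 1.4082 rad.
Bracket: H₀ sin φ sin δ + cos φ cos δ sin H₀ = 1.4082×0.21132×-0.59946 + 0.97742×0.80040×0.98680 = -0.178388 + 0.772000 = 0.593612.
Q̄ = (S₀/π) × [bracket] = (1438/π) × 0.593612 = 271.7 W/m².

Q̄ ≈ 272 W/m²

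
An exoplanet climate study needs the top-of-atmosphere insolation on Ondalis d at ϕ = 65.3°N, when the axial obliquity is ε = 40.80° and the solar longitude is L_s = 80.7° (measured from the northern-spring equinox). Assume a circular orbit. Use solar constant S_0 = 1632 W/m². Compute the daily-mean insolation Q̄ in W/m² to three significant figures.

Solar declination: sin δ = sin ε · sin L_s = sin 40.80° × sin 80.7° = 0.64483, so δ = +40.153°.
cos h₀ = −tan(+65.3°) tan(+40.153°) = -1.8343 ≤ −1 ⇒ polar day, h₀ = π.
Bracket: h₀ sin ϕ sin δ + cos ϕ cos δ sin h₀ = 3.1416×0.90851×0.64483 + 0.41787×0.76432×0.00000 = 1.840458 + 0.000000 = 1.840458.
Q̄ = (S_0/π) × [bracket] = (1632/π) × 1.840458 = 956.1 W/m².

Q̄ ≈ 956 W/m²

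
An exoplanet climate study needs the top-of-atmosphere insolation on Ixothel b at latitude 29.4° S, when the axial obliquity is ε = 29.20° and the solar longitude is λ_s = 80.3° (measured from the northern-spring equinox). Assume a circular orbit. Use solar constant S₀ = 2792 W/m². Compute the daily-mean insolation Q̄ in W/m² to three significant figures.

Solar declination: sin δ = sin ε · sin λ_s = sin 29.20° × sin 80.3° = 0.48088, so δ = +28.743°.
cos H₀ = −tan(-29.4°) tan(+28.743°) = 0.3090, H₀ = 1.2566 rad.
Bracket: H₀ sin φ sin δ + cos φ cos δ sin H₀ = 1.2566×-0.49090×0.48088 + 0.87121×0.87678×0.95105 = -0.296638 + 0.726469 = 0.429831.
Q̄ = (S₀/π) × [bracket] = (2792/π) × 0.429831 = 382.0 W/m².

Q̄ ≈ 382 W/m²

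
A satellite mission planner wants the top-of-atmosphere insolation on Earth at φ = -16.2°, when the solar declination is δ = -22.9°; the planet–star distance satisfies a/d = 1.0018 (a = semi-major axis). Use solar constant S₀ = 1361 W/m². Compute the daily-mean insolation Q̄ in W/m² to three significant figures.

cos H₀ = −tan(-16.2°) tan(-22.900°) = -0.1227, H₀ = 1.6938 rad.
Bracket: H₀ sin φ sin δ + cos φ cos δ sin H₀ = 1.6938×-0.27899×-0.38912 + 0.96029×0.92119×0.99244 = 0.183880 + 0.877922 = 1.061802.
Inverse-square distance factor (a/d)² = 1.0018² = 1.003603.
Q̄ = (S₀/π) × 1.003603 × [bracket] = (1361/π) × 1.003603 × 1.061802 = 461.7 W/m².

Q̄ ≈ 462 W/m²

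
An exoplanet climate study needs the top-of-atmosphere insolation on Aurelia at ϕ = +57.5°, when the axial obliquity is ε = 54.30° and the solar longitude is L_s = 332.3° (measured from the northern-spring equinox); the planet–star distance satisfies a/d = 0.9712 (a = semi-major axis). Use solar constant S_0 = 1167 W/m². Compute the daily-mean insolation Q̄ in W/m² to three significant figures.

Q̄ ≈ 36.2 W/m²

Solar declination: sin δ = sin ε · sin L_s = sin 54.30° × sin 332.3° = -0.37749, so δ = -22.178°.
cos h₀ = −tan(+57.5°) tan(-22.178°) = 0.6399, h₀ = 0.8764 rad.
Bracket: h₀ sin ϕ sin δ + cos ϕ cos δ sin h₀ = 0.8764×0.84339×-0.37749 + 0.53730×0.92601×0.76847 = -0.279021 + 0.382349 = 0.103328.
Inverse-square distance factor (a/d)² = 0.9712² = 0.943229.
Q̄ = (S_0/π) × 0.943229 × [bracket] = (1167/π) × 0.943229 × 0.103328 = 36.20 W/m².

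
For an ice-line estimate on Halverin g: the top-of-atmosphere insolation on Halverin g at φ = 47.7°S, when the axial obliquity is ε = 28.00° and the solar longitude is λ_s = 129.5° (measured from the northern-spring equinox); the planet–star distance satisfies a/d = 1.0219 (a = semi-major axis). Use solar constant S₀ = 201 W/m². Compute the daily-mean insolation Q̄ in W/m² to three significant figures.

Q̄ ≈ 17.7 W/m²

Solar declination: sin δ = sin ε · sin λ_s = sin 28.00° × sin 129.5° = 0.36226, so δ = +21.239°.
cos H₀ = −tan(-47.7°) tan(+21.239°) = 0.4271, H₀ = 1.1295 rad.
Bracket: H₀ sin φ sin δ + cos φ cos δ sin H₀ = 1.1295×-0.73963×0.36226 + 0.67301×0.93208×0.90419 = -0.302636 + 0.567198 = 0.264562.
Inverse-square distance factor (a/d)² = 1.0219² = 1.044280.
Q̄ = (S₀/π) × 1.044280 × [bracket] = (201/π) × 1.044280 × 0.264562 = 17.68 W/m².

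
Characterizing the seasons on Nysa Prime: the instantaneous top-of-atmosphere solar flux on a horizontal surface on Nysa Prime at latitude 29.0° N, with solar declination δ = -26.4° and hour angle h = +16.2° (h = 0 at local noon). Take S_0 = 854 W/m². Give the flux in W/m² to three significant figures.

458 W/m²

cos θ_z = sin ϕ sin δ + cos ϕ cos δ cos h = -0.215563 + 0.752301 = 0.536738.
Flux = S_0 · cos θ_z = 854 × 0.536738 = 458.4 W/m².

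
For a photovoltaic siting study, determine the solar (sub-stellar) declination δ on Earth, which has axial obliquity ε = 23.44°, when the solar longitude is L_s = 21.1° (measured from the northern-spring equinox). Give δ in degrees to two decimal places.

sin δ = sin ε · sin L_s = sin 23.44° × sin 21.1° = 0.143203.
δ = arcsin(0.143203) = +8.23°.

δ = +8.23°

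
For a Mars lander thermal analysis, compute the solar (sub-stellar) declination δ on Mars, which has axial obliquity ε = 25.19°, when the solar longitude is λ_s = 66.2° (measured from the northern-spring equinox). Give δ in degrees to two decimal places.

sin δ = sin ε · sin λ_s = sin 25.19° × sin 66.2° = 0.389426.
δ = arcsin(0.389426) = +22.92°.

δ = +22.92°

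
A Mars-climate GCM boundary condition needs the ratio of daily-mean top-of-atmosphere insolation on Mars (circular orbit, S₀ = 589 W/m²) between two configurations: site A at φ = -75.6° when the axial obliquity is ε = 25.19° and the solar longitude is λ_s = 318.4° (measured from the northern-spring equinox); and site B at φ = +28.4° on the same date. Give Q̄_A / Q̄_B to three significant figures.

— Configuration A (φ=-75.6°):
Solar declination: sin δ = sin ε · sin λ_s = sin 25.19° × sin 318.4° = -0.28258, so δ = -16.414°.
cos H₀ = −tan(-75.6°) tan(-16.414°) = -1.1473 ≤ −1 ⇒ polar day, H₀ = π.
Bracket: H₀ sin φ sin δ + cos φ cos δ sin H₀ = 3.1416×-0.96858×-0.28258 + 0.24869×0.95924×0.00000 = 0.859860 + 0.000000 = 0.859860.
Q̄ = (S₀/π) × [bracket] = (589/π) × 0.859860 = 161.21 W/m².
— Configuration B (φ=+28.4°):
cos H₀ = −tan(+28.4°) tan(-16.414°) = 0.1593, H₀ = 1.4108 rad.
Bracket: H₀ sin φ sin δ + cos φ cos δ sin H₀ = 1.4108×0.47562×-0.28258 + 0.87965×0.95924×0.98723 = -0.189613 + 0.833020 = 0.643407.
Q̄ = (S₀/π) × [bracket] = (589/π) × 0.643407 = 120.63 W/m².
Ratio Q̄_A / Q̄_B = 161.21 / 120.63 = 1.336.

Q̄_A / Q̄_B ≈ 1.34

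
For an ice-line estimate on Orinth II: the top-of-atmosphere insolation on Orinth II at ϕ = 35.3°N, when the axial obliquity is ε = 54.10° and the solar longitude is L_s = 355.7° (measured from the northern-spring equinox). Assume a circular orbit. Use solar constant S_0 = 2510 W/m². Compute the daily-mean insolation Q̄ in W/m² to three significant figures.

Q̄ ≈ 607 W/m²

Solar declination: sin δ = sin ε · sin L_s = sin 54.10° × sin 355.7° = -0.06074, so δ = -3.482°.
cos h₀ = −tan(+35.3°) tan(-3.482°) = 0.0431, h₀ = 1.5277 rad.
Bracket: h₀ sin ϕ sin δ + cos ϕ cos δ sin h₀ = 1.5277×0.57786×-0.06074 + 0.81614×0.99815×0.99907 = -0.053621 + 0.813873 = 0.760252.
Q̄ = (S_0/π) × [bracket] = (2510/π) × 0.760252 = 607.4 W/m².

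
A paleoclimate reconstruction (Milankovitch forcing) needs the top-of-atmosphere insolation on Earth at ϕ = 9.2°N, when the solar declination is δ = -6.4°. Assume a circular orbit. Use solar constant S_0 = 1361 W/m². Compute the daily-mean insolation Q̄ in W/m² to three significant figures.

Q̄ ≈ 413 W/m²

cos h₀ = −tan(+9.2°) tan(-6.400°) = 0.0182, h₀ = 1.5526 rad.
Bracket: h₀ sin ϕ sin δ + cos ϕ cos δ sin h₀ = 1.5526×0.15988×-0.11147 + 0.98714×0.99377×0.99983 = -0.027670 + 0.980823 = 0.953153.
Q̄ = (S_0/π) × [bracket] = (1361/π) × 0.953153 = 412.9 W/m².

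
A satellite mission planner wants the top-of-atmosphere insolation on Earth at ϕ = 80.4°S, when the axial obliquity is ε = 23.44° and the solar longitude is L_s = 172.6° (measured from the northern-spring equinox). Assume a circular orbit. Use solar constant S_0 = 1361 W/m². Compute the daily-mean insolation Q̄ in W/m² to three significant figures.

Solar declination: sin δ = sin ε · sin L_s = sin 23.44° × sin 172.6° = 0.05123, so δ = +2.937°.
cos h₀ = −tan(-80.4°) tan(+2.937°) = 0.3033, h₀ = 1.2626 rad.
Bracket: h₀ sin ϕ sin δ + cos ϕ cos δ sin h₀ = 1.2626×-0.98600×0.05123 + 0.16677×0.99869×0.95289 = -0.063777 + 0.158705 = 0.094928.
Q̄ = (S_0/π) × [bracket] = (1361/π) × 0.094928 = 41.12 W/m².

Q̄ ≈ 41.1 W/m²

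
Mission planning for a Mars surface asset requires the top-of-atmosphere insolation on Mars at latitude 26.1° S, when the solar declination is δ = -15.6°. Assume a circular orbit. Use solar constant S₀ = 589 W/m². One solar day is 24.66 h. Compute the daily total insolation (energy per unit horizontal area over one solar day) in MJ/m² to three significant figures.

17.6 MJ/m²

cos H₀ = −tan(-26.1°) tan(-15.600°) = -0.1368, H₀ = 1.7080 rad.
Bracket: H₀ sin φ sin δ + cos φ cos δ sin H₀ = 1.7080×-0.43994×-0.26892 + 0.89803×0.96316×0.99060 = 0.202071 + 0.856816 = 1.058887.
Q̄ = (S₀/π) × [bracket] = (589/π) × 1.058887 = 198.52 W/m².
Daily total = Q̄ × 24.66 h × 3600 s/h = 198.52 × 24.66 × 3600 / 10⁶ = 17.62 MJ/m².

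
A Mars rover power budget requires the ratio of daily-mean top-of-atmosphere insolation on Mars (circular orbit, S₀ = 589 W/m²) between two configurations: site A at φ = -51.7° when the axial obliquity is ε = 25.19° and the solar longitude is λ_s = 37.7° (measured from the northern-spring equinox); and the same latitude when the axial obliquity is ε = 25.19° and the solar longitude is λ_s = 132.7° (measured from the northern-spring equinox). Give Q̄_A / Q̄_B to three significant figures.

— Configuration A (φ=-51.7°):
Solar declination: sin δ = sin ε · sin λ_s = sin 25.19° × sin 37.7° = 0.26028, so δ = +15.087°.
cos H₀ = −tan(-51.7°) tan(+15.087°) = 0.3413, H₀ = 1.2225 rad.
Bracket: H₀ sin φ sin δ + cos φ cos δ sin H₀ = 1.2225×-0.78478×0.26028 + 0.61978×0.96553×0.93994 = -0.249711 + 0.562475 = 0.312764.
Q̄ = (S₀/π) × [bracket] = (589/π) × 0.312764 = 58.638 W/m².
— Configuration B (φ=-51.7°):
Solar declination: sin δ = sin ε · sin λ_s = sin 25.19° × sin 132.7° = 0.31280, so δ = +18.228°.
cos H₀ = −tan(-51.7°) tan(+18.228°) = 0.4170, H₀ = 1.1407 rad.
Bracket: H₀ sin φ sin δ + cos φ cos δ sin H₀ = 1.1407×-0.78478×0.31280 + 0.61978×0.94982×0.90891 = -0.280018 + 0.535057 = 0.255039.
Q̄ = (S₀/π) × [bracket] = (589/π) × 0.255039 = 47.816 W/m².
Ratio Q̄_A / Q̄_B = 58.638 / 47.816 = 1.226.

Q̄_A / Q̄_B ≈ 1.23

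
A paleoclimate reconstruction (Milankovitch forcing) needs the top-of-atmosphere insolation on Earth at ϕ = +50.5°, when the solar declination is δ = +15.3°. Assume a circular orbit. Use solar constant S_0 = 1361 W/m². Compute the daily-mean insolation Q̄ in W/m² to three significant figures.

cos h₀ = −tan(+50.5°) tan(+15.300°) = -0.3319, h₀ = 1.9091 rad.
Bracket: h₀ sin ϕ sin δ + cos ϕ cos δ sin h₀ = 1.9091×0.77162×0.26387 + 0.63608×0.96456×0.94333 = 0.388707 + 0.578768 = 0.967475.
Q̄ = (S_0/π) × [bracket] = (1361/π) × 0.967475 = 419.1 W/m².

Q̄ ≈ 419 W/m²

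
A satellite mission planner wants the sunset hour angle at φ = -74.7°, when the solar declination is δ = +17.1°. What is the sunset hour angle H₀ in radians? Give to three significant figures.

H₀ = 0.00 rad

cos H₀ = −tan φ · tan δ = 1.1245 ≥ 1, so the Sun never rises (polar night) and H₀ = 0.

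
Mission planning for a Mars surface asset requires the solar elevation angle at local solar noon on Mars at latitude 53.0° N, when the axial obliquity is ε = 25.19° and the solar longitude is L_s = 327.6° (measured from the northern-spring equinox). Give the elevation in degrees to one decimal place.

23.8°

Solar declination: sin δ = sin ε · sin L_s = sin 25.19° × sin 327.6° = -0.22806, so δ = -13.183°.
At local noon the hour angle is zero, so the zenith angle equals |ϕ − δ| = |+53.0° − (-13.183°)| = 66.183°.
Elevation = 90° − 66.183° = 23.8°.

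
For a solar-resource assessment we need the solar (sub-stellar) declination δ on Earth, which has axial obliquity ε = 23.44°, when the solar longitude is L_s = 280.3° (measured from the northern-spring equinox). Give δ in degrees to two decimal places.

δ = -23.04°

sin δ = sin ε · sin L_s = sin 23.44° × sin 280.3° = -0.391378.
δ = arcsin(-0.391378) = -23.04°.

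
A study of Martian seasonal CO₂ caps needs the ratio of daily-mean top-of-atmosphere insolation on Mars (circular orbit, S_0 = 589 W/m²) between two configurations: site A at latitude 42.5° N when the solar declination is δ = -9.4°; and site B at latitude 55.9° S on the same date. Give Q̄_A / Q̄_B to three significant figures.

— Configuration A (ϕ=+42.5°):
cos h₀ = −tan(+42.5°) tan(-9.400°) = 0.1517, h₀ = 1.4185 rad.
Bracket: h₀ sin ϕ sin δ + cos ϕ cos δ sin h₀ = 1.4185×0.67559×-0.16333 + 0.73728×0.98657×0.98843 = -0.156523 + 0.718963 = 0.562440.
Q̄ = (S_0/π) × [bracket] = (589/π) × 0.562440 = 105.45 W/m².
— Configuration B (ϕ=-55.9°):
cos h₀ = −tan(-55.9°) tan(-9.400°) = -0.2445, h₀ = 1.8178 rad.
Bracket: h₀ sin ϕ sin δ + cos ϕ cos δ sin h₀ = 1.8178×-0.82806×-0.16333 + 0.56064×0.98657×0.96965 = 0.245852 + 0.536324 = 0.782176.
Q̄ = (S_0/π) × [bracket] = (589/π) × 0.782176 = 146.65 W/m².
Ratio Q̄_A / Q̄_B = 105.45 / 146.65 = 0.7191.

Q̄_A / Q̄_B ≈ 0.719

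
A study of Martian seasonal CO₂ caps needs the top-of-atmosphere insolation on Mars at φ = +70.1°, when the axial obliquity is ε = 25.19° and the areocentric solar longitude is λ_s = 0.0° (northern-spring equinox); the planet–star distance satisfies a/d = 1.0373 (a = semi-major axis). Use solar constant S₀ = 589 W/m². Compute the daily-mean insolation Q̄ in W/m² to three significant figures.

Q̄ ≈ 68.7 W/m²

sin δ = sin 25.19° × sin 0.0° = 0.00000, so δ = +0.000°.
cos H₀ = −tan(+70.1°) tan(+0.000°) = -0.0000, H₀ = 1.5708 rad.
Bracket: H₀ sin φ sin δ + cos φ cos δ sin H₀ = 1.5708×0.94029×0.00000 + 0.34038×1.00000×1.00000 = 0.000000 + 0.340380 = 0.340380.
Inverse-square distance factor (a/d)² = 1.0373² = 1.075991.
Q̄ = (S₀/π) × 1.075991 × [bracket] = (589/π) × 1.075991 × 0.340380 = 68.67 W/m².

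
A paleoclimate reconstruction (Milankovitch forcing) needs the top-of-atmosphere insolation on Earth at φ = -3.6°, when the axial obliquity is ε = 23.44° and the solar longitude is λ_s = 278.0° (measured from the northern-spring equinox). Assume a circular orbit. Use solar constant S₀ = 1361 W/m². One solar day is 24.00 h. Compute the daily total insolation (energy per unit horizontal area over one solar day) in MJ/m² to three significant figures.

Solar declination: sin δ = sin ε · sin λ_s = sin 23.44° × sin 278.0° = -0.39392, so δ = -23.198°.
cos H₀ = −tan(-3.6°) tan(-23.198°) = -0.0270, H₀ = 1.5978 rad.
Bracket: H₀ sin φ sin δ + cos φ cos δ sin H₀ = 1.5978×-0.06279×-0.39392 + 0.99803×0.91915×0.99964 = 0.039520 + 0.917009 = 0.956529.
Q̄ = (S₀/π) × [bracket] = (1361/π) × 0.956529 = 414.39 W/m².
Daily total = Q̄ × 24.00 h × 3600 s/h = 414.39 × 24.00 × 3600 / 10⁶ = 35.80 MJ/m².

35.8 MJ/m²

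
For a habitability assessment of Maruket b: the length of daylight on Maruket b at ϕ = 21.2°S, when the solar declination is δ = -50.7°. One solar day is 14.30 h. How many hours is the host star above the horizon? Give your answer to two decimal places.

cos h₀ = −tan ϕ · tan δ = −tan(-21.2°) × tan(-50.700°) = -0.4739, so h₀ = 2.0645 rad = 118.29°.
Daylight = 2h₀/(2π) × 14.30 h = (2.0645/π) × 14.30 = 9.40 h.

9.40 h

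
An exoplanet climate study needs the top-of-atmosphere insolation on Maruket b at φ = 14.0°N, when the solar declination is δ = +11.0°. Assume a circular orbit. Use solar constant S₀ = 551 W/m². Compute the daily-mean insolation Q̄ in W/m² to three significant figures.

cos H₀ = −tan(+14.0°) tan(+11.000°) = -0.0485, H₀ = 1.6193 rad.
Bracket: H₀ sin φ sin δ + cos φ cos δ sin H₀ = 1.6193×0.24192×0.19081 + 0.97030×0.98163×0.99882 = 0.074748 + 0.951352 = 1.026100.
Q̄ = (S₀/π) × [bracket] = (551/π) × 1.026100 = 180.0 W/m².

Q̄ ≈ 180 W/m²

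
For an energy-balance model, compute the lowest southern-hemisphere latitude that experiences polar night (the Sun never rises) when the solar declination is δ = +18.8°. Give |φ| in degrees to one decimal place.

Polar night requires cos H₀ = −tan φ tan δ ≥ 1, i.e. tan φ tan δ ≤ −1.
The boundary is |tan φ| · |tan δ| = 1, so |φ| = 90° − |δ| = 90° − 18.8° = 71.2° in the southern hemisphere.

|φ| = 71.2°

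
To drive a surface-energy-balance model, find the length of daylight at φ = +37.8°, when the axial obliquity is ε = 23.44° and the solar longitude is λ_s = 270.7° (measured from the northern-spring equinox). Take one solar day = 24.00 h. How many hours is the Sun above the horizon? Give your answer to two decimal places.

9.38 h

Solar declination: sin δ = sin ε · sin λ_s = sin 23.44° × sin 270.7° = -0.39776, so δ = -23.438°.
cos H₀ = −tan φ · tan δ = −tan(+37.8°) × tan(-23.438°) = 0.3363, so H₀ = 1.2278 rad = 70.35°.
Daylight = 2H₀/(2π) × 24.00 h = (1.2278/π) × 24.00 = 9.38 h.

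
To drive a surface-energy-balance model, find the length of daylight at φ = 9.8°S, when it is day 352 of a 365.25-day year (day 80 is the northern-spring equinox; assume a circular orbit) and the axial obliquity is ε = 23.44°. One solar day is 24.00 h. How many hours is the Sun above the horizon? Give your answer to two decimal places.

12.57 h

Solar longitude: λ_s = 360° × (352 − 80)/365.25 = 268.090°.
sin δ = sin 23.44° × sin 268.090° = -0.39757, so δ = -23.426°.
cos H₀ = −tan φ · tan δ = −tan(-9.8°) × tan(-23.426°) = -0.0748, so H₀ = 1.6457 rad = 94.29°.
Daylight = 2H₀/(2π) × 24.00 h = (1.6457/π) × 24.00 = 12.57 h.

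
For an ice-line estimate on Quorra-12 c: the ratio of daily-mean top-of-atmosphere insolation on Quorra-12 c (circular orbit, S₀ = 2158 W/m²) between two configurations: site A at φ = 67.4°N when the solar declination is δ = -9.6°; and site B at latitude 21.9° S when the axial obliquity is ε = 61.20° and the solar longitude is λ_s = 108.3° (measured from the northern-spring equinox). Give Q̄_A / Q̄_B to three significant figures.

— Configuration A (φ=+67.4°):
cos H₀ = −tan(+67.4°) tan(-9.600°) = 0.4063, H₀ = 1.1524 rad.
Bracket: H₀ sin φ sin δ + cos φ cos δ sin H₀ = 1.1524×0.92321×-0.16677 + 0.38430×0.98600×0.91373 = -0.177428 + 0.346230 = 0.168802.
Q̄ = (S₀/π) × [bracket] = (2158/π) × 0.168802 = 115.95 W/m².
— Configuration B (φ=-21.9°):
Solar declination: sin δ = sin ε · sin λ_s = sin 61.20° × sin 108.3° = 0.83199, so δ = +56.303°.
cos H₀ = −tan(-21.9°) tan(+56.303°) = 0.6028, H₀ = 0.9237 rad.
Bracket: H₀ sin φ sin δ + cos φ cos δ sin H₀ = 0.9237×-0.37299×0.83199 + 0.92784×0.55479×0.79786 = -0.286646 + 0.410704 = 0.124058.
Q̄ = (S₀/π) × [bracket] = (2158/π) × 0.124058 = 85.217 W/m².
Ratio Q̄_A / Q̄_B = 115.95 / 85.217 = 1.361.

Q̄_A / Q̄_B ≈ 1.36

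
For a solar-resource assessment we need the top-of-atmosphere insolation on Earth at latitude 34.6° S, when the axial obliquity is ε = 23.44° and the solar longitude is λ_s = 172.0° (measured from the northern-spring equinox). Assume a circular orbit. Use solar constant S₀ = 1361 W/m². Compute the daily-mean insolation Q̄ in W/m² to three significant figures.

Solar declination: sin δ = sin ε · sin λ_s = sin 23.44° × sin 172.0° = 0.05536, so δ = +3.174°.
cos H₀ = −tan(-34.6°) tan(+3.174°) = 0.0382, H₀ = 1.5325 rad.
Bracket: H₀ sin φ sin δ + cos φ cos δ sin H₀ = 1.5325×-0.56784×0.05536 + 0.82314×0.99847×0.99927 = -0.048175 + 0.821281 = 0.773106.
Q̄ = (S₀/π) × [bracket] = (1361/π) × 0.773106 = 334.9 W/m².

Q̄ ≈ 335 W/m²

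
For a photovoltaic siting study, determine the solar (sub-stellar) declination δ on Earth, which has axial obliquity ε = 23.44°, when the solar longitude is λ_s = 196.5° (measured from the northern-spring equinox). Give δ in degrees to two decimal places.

δ = -6.49°

sin δ = sin ε · sin λ_s = sin 23.44° × sin 196.5° = -0.112978.
δ = arcsin(-0.112978) = -6.49°.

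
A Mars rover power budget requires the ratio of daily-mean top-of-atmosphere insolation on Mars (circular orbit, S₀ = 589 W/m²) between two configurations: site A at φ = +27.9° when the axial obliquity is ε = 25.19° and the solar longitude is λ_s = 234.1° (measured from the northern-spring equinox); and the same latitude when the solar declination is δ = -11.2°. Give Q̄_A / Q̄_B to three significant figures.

— Configuration A (φ=+27.9°):
Solar declination: sin δ = sin ε · sin λ_s = sin 25.19° × sin 234.1° = -0.34477, so δ = -20.168°.
cos H₀ = −tan(+27.9°) tan(-20.168°) = 0.1945, H₀ = 1.3751 rad.
Bracket: H₀ sin φ sin δ + cos φ cos δ sin H₀ = 1.3751×0.46793×-0.34477 + 0.88377×0.93869×0.98091 = -0.221842 + 0.813749 = 0.591907.
Q̄ = (S₀/π) × [bracket] = (589/π) × 0.591907 = 110.97 W/m².
— Configuration B (φ=+27.9°):
cos H₀ = −tan(+27.9°) tan(-11.200°) = 0.1048, H₀ = 1.4658 rad.
Bracket: H₀ sin φ sin δ + cos φ cos δ sin H₀ = 1.4658×0.46793×-0.19423 + 0.88377×0.98096×0.99449 = -0.133221 + 0.862166 = 0.728945.
Q̄ = (S₀/π) × [bracket] = (589/π) × 0.728945 = 136.67 W/m².
Ratio Q̄_A / Q̄_B = 110.97 / 136.67 = 0.8120.

Q̄_A / Q̄_B ≈ 0.812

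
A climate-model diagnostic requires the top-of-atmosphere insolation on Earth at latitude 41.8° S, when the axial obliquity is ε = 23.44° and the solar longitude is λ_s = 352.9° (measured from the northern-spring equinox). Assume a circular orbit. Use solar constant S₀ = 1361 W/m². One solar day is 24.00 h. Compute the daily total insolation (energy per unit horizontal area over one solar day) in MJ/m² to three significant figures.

29.8 MJ/m²

Solar declination: sin δ = sin ε · sin λ_s = sin 23.44° × sin 352.9° = -0.04917, so δ = -2.818°.
cos H₀ = −tan(-41.8°) tan(-2.818°) = -0.0440, H₀ = 1.6148 rad.
Bracket: H₀ sin φ sin δ + cos φ cos δ sin H₀ = 1.6148×-0.66653×-0.04917 + 0.74548×0.99879×0.99903 = 0.052922 + 0.743856 = 0.796778.
Q̄ = (S₀/π) × [bracket] = (1361/π) × 0.796778 = 345.18 W/m².
Daily total = Q̄ × 24.00 h × 3600 s/h = 345.18 × 24.00 × 3600 / 10⁶ = 29.82 MJ/m².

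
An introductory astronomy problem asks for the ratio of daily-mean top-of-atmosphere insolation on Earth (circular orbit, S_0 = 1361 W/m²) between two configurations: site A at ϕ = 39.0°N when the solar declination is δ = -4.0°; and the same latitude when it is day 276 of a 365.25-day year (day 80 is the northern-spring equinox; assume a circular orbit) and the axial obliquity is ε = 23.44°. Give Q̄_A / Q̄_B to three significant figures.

— Configuration A (ϕ=+39.0°):
cos h₀ = −tan(+39.0°) tan(-4.000°) = 0.0566, h₀ = 1.5141 rad.
Bracket: h₀ sin ϕ sin δ + cos ϕ cos δ sin h₀ = 1.5141×0.62932×-0.06976 + 0.77715×0.99756×0.99840 = -0.066471 + 0.774013 = 0.707542.
Q̄ = (S_0/π) × [bracket] = (1361/π) × 0.707542 = 306.52 W/m².
— Configuration B (ϕ=+39.0°):
Solar longitude: L_s = 360° × (276 − 80)/365.25 = 193.183°.
sin δ = sin 23.44° × sin 193.183° = -0.09072, so δ = -5.205°.
cos h₀ = −tan(+39.0°) tan(-5.205°) = 0.0738, h₀ = 1.4970 rad.
Bracket: h₀ sin ϕ sin δ + cos ϕ cos δ sin h₀ = 1.4970×0.62932×-0.09072 + 0.77715×0.99588×0.99728 = -0.085467 + 0.771843 = 0.686376.
Q̄ = (S_0/π) × [bracket] = (1361/π) × 0.686376 = 297.35 W/m².
Ratio Q̄_A / Q̄_B = 306.52 / 297.35 = 1.031.

Q̄_A / Q̄_B ≈ 1.03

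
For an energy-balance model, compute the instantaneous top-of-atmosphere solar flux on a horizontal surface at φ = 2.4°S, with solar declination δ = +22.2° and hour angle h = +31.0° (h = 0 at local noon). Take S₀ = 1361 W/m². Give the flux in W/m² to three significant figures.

1.06e+03 W/m²

cos θ_z = sin φ sin δ + cos φ cos δ cos h = -0.015822 + 0.792930 = 0.777108.
Flux = S₀ · cos θ_z = 1361 × 0.777108 = 1058 W/m².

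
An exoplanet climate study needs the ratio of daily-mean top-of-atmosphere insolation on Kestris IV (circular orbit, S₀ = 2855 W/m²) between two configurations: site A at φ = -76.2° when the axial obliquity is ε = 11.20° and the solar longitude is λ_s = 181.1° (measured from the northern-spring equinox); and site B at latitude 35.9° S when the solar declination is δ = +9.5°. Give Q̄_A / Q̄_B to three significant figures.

— Configuration A (φ=-76.2°):
Solar declination: sin δ = sin ε · sin λ_s = sin 11.20° × sin 181.1° = -0.00373, so δ = -0.214°.
cos H₀ = −tan(-76.2°) tan(-0.214°) = -0.0152, H₀ = 1.5860 rad.
Bracket: H₀ sin φ sin δ + cos φ cos δ sin H₀ = 1.5860×-0.97113×-0.00373 + 0.23853×0.99999×0.99988 = 0.005745 + 0.238499 = 0.244244.
Q̄ = (S₀/π) × [bracket] = (2855/π) × 0.244244 = 221.96 W/m².
— Configuration B (φ=-35.9°):
cos H₀ = −tan(-35.9°) tan(+9.500°) = 0.1211, H₀ = 1.4494 rad.
Bracket: H₀ sin φ sin δ + cos φ cos δ sin H₀ = 1.4494×-0.58637×0.16505 + 0.81004×0.98629×0.99264 = -0.140273 + 0.793054 = 0.652781.
Q̄ = (S₀/π) × [bracket] = (2855/π) × 0.652781 = 593.23 W/m².
Ratio Q̄_A / Q̄_B = 221.96 / 593.23 = 0.3742.

Q̄_A / Q̄_B ≈ 0.374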